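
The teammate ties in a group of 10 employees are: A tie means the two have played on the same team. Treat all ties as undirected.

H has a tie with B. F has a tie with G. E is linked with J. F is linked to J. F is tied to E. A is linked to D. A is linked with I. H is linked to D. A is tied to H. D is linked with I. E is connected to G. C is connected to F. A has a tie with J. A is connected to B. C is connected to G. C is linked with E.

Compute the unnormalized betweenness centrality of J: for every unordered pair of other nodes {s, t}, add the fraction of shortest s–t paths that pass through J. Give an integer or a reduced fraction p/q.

Pairs whose geodesics pass through J — H–G: 2/2; H–C: 2/2; H–E: 1; H–F: 1; I–G: 2/2; I–C: 2/2; I–E: 1; I–F: 1; A–G: 2/2; A–C: 2/2; A–E: 1; A–F: 1; D–G: 2/2; D–C: 2/2 … (+6 more pairs).
All other pairs contribute 0.
Summing the contributions gives betweenness(J) = 20.

20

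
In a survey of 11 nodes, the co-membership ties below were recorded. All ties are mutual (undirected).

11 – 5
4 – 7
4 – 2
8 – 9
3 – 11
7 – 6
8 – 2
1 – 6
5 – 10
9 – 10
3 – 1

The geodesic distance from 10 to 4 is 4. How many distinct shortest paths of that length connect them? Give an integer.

The shortest distance is 4, and the only length-4 path is 10–9–8–2–4. So there is exactly 1 shortest path.

1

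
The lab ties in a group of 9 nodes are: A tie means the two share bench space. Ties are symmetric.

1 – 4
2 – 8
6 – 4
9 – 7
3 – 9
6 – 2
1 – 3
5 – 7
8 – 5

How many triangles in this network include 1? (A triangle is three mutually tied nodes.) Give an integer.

0

1's neighbors are 3 and 4, but none of them are tied to each other, so no triangle contains 1.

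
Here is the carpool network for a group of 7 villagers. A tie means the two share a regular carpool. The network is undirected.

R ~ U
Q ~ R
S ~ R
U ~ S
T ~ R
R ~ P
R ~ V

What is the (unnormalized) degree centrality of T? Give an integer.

1

T is directly tied to R. That is 1 neighbor, so the degree of T is 1.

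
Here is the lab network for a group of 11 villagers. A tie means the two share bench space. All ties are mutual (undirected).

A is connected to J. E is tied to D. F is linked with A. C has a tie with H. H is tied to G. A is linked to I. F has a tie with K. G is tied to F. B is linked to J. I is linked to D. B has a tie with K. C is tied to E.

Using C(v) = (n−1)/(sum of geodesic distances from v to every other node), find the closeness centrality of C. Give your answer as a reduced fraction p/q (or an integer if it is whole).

1/3

Distances from C: A:4, B:5, D:2, E:1, F:3, G:2, H:1, I:3, J:5, K:4. Sum = 30.
n = 11, so closeness = 10/30 = 1/3.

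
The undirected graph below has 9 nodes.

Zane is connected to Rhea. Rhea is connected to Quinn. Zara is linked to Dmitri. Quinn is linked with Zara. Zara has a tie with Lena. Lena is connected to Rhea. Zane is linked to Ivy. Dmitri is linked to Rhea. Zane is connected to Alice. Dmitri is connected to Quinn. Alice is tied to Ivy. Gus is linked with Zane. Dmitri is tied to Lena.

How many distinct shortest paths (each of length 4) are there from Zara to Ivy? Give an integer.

3

The shortest distance is 4. The length-4 paths are: Zara–Dmitri–Rhea–Zane–Ivy; Zara–Quinn–Rhea–Zane–Ivy; Zara–Lena–Rhea–Zane–Ivy.
That gives 3 distinct shortest paths.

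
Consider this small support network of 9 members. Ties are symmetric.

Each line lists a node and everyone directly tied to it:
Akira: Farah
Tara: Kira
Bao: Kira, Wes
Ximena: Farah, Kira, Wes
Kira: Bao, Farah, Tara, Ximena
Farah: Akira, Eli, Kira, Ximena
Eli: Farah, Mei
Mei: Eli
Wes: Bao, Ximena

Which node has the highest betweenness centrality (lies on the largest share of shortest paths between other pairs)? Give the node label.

Unnormalized betweenness of each node: Akira:0, Bao:1, Eli:7, Farah:17, Kira:23/2, Mei:0, Tara:0, Wes:1/2, Ximena:5.
Farah has the largest value, 17, making it the main broker — the node through which the most shortest paths run.

Farah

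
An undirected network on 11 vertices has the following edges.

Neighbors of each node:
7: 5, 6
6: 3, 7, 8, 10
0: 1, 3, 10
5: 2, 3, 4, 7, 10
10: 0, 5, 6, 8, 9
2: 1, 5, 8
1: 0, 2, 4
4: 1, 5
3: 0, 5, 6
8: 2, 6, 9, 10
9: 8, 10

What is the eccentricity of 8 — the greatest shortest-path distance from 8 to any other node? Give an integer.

3

Distances from 8: 0:2, 1:2, 2:1, 3:2, 4:3, 5:2, 6:1, 7:2, 9:1, 10:1.
The largest is 3 (to 4), so the eccentricity of 8 is 3.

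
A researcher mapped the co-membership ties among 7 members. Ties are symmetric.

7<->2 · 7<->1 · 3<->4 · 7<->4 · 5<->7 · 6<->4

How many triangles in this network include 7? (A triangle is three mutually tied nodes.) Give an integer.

7's neighbors are 1, 2, 4, and 5, but none of them are tied to each other, so no triangle contains 7.

0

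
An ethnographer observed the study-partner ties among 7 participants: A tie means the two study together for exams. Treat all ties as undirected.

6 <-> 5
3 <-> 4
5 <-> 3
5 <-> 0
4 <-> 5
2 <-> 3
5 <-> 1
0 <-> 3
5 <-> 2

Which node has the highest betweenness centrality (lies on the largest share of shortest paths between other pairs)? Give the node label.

Unnormalized betweenness of each node: 0:0, 1:0, 2:0, 3:3/2, 4:0, 5:21/2, 6:0.
5 has the largest value, 21/2, making it the main broker — the node through which the most shortest paths run.

5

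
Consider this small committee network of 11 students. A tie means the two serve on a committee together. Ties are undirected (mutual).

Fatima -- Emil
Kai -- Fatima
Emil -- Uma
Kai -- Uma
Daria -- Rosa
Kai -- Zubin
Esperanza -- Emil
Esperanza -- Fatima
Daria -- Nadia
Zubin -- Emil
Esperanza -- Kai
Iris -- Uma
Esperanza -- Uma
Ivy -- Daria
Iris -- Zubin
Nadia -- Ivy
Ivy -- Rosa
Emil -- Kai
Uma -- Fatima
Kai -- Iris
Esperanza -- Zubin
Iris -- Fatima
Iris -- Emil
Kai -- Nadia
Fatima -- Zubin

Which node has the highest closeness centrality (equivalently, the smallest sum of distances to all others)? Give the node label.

Farness (sum of distances to all others) for each node — Daria:23, Emil:18, Esperanza:19, Fatima:18, Iris:19, Ivy:23, Kai:14, Nadia:17, Rosa:31, Uma:19, Zubin:19.
The smallest farness is 14, for Kai, so Kai has the highest closeness.

Kai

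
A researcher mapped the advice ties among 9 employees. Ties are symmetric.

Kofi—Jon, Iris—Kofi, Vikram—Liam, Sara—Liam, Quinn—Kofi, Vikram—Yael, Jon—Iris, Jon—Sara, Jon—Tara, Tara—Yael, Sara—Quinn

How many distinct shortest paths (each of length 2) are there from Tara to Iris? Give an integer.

The shortest distance is 2, and the only length-2 path is Tara–Jon–Iris. So there is exactly 1 shortest path.

1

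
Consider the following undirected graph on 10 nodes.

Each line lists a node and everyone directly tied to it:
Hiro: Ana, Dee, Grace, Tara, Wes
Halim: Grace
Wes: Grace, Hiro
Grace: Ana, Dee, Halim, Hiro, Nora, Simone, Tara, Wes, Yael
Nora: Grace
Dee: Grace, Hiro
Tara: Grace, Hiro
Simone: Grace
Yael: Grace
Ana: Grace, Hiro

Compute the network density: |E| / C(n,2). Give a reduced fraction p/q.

13/45

There are 13 edges and 10 nodes, so the maximum possible is C(10,2) = 45.
Density = 13/45.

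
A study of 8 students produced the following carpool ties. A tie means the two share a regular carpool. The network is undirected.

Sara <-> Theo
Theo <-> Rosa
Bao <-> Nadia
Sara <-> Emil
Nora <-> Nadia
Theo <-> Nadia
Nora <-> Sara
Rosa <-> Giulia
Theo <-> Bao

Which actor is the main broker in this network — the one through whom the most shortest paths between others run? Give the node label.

Unnormalized betweenness of each node: Bao:0, Emil:0, Giulia:0, Nadia:5/2, Nora:1, Rosa:6, Sara:15/2, Theo:13.
Theo has the largest value, 13, making it the main broker — the node through which the most shortest paths run.

Theo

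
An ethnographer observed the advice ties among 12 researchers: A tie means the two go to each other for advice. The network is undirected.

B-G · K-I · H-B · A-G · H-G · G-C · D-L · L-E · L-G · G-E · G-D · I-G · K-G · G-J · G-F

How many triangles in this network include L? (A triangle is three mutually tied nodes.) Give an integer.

L's neighbors: D, E, and G.
Neighbor pairs that are themselves tied: L–D–G; L–E–G. Each forms one triangle with L, for 2 in total.

2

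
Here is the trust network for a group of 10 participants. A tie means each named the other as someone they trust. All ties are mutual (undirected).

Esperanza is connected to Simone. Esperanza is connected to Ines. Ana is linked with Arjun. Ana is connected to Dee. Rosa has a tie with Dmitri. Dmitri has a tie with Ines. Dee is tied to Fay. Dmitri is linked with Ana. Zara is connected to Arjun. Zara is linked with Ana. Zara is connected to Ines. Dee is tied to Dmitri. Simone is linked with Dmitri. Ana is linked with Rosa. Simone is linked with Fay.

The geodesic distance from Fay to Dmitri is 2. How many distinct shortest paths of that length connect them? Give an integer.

The shortest distance is 2. The length-2 paths are: Fay–Dee–Dmitri; Fay–Simone–Dmitri.
That gives 2 distinct shortest paths.

2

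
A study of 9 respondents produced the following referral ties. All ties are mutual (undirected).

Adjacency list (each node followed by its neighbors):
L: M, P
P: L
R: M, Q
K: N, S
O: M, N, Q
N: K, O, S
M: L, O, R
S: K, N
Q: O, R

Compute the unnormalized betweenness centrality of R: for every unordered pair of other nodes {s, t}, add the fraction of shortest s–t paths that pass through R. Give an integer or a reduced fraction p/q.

3/2

Pairs whose geodesics pass through R — P–Q: 1/2; Q–L: 1/2; Q–M: 1/2.
All other pairs contribute 0.
Summing the contributions gives betweenness(R) = 3/2.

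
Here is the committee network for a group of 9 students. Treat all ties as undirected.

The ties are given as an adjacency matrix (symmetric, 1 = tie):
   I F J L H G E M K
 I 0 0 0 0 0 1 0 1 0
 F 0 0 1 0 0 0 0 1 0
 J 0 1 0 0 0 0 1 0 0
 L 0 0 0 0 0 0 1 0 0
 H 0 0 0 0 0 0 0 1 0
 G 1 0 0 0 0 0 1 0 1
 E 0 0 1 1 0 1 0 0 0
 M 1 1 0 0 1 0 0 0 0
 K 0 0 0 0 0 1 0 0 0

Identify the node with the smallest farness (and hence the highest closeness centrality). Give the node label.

G

Farness (sum of distances to all others) for each node — E:16, F:18, G:15, H:24, I:16, J:17, K:22, L:23, M:17.
The smallest farness is 15, for G, so G has the highest closeness.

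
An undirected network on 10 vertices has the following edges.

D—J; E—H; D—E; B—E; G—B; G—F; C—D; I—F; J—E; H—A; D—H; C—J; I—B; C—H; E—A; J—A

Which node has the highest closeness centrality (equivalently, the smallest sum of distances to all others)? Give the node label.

E

Farness (sum of distances to all others) for each node — A:19, B:16, C:23, D:18, E:14, F:28, G:22, H:18, I:22, J:18.
The smallest farness is 14, for E, so E has the highest closeness.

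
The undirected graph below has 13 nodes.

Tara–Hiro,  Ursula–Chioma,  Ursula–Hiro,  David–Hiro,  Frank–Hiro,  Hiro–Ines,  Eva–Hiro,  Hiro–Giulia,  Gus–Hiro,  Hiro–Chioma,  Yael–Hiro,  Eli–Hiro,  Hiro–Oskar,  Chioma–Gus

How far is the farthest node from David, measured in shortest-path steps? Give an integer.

2

Distances from David: Chioma:2, Eli:2, Eva:2, Frank:2, Giulia:2, Gus:2, Hiro:1, Ines:2, Oskar:2, Tara:2, Ursula:2, Yael:2.
The largest is 2 (to Ines, Frank, Ursula, Eva, Oskar, Chioma, Yael, Tara, Giulia, Eli, and Gus), so the eccentricity of David is 2.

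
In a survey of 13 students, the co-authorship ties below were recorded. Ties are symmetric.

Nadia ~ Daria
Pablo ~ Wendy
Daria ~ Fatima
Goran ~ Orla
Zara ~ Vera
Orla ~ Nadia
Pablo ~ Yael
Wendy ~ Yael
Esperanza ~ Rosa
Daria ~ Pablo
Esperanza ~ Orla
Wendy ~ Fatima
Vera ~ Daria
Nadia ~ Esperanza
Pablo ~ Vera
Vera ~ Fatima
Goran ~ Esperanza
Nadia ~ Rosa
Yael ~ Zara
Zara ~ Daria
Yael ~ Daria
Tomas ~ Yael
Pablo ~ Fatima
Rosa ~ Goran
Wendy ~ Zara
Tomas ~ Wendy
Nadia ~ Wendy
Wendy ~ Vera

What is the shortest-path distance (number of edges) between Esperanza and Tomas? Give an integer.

3

One shortest route is Esperanza – Nadia – Wendy – Tomas, which uses 3 edges, and at distance 2 from Esperanza we only reach {Daria, Wendy}, which does not include Tomas. So d(Esperanza,Tomas) = 3.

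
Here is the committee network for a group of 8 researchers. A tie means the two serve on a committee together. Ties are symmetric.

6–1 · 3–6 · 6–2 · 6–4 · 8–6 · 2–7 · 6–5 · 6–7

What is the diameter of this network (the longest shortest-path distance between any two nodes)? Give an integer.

2

Eccentricity of each node (its greatest distance to any other): 1:2, 2:2, 3:2, 4:2, 5:2, 6:1, 7:2, 8:2.
The maximum eccentricity is 2, realized for instance by the pair 5–2 via 5 – 6 – 2. So the diameter is 2.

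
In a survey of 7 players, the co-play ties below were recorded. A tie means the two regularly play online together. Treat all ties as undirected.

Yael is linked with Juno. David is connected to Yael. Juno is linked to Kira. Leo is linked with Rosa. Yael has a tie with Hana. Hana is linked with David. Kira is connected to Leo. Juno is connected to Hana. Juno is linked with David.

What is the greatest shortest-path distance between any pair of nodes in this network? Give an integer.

4

Eccentricity of each node (its greatest distance to any other): David:4, Hana:4, Juno:3, Kira:2, Leo:3, Rosa:4, Yael:4.
The maximum eccentricity is 4, realized for instance by the pair Rosa–David via Rosa – Leo – Kira – Juno – David. So the diameter is 4.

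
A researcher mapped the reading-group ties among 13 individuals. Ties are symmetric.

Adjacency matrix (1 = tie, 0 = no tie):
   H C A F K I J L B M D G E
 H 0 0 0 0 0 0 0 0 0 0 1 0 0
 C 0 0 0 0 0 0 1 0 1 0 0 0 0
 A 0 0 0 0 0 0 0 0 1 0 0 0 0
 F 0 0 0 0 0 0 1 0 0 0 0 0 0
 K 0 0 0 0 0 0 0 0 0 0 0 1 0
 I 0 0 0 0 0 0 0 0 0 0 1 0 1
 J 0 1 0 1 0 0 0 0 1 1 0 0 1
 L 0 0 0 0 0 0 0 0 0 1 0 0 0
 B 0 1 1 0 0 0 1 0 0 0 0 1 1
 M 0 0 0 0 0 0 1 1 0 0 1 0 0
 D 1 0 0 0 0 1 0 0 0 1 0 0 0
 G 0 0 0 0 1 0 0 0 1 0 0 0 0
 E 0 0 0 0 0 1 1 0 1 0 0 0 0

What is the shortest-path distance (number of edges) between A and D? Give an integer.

One shortest route is A – B – J – M – D, which uses 4 edges, and at distance 3 from A we only reach {F, I, K, M}, which does not include D. So d(A,D) = 4.

4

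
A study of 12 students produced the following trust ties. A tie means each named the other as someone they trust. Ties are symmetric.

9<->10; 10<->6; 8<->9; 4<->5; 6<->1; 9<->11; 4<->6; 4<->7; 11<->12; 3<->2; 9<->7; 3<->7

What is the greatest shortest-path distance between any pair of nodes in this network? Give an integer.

Eccentricity of each node (its greatest distance to any other): 1:5, 2:5, 3:4, 4:4, 5:5, 6:4, 7:3, 8:4, 9:3, 10:4, 11:4, 12:5.
The maximum eccentricity is 5, realized for instance by the pair 5–12 via 5 – 4 – 7 – 9 – 11 – 12. So the diameter is 5.

5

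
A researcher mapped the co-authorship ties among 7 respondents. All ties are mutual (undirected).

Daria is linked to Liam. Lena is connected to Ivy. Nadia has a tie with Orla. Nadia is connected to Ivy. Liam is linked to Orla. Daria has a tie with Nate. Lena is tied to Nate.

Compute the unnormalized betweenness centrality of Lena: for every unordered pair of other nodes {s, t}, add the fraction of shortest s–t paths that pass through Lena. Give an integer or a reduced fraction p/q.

3

Pairs whose geodesics pass through Lena — Nadia–Nate: 1; Daria–Ivy: 1; Nate–Ivy: 1.
All other pairs contribute 0.
Summing the contributions gives betweenness(Lena) = 3.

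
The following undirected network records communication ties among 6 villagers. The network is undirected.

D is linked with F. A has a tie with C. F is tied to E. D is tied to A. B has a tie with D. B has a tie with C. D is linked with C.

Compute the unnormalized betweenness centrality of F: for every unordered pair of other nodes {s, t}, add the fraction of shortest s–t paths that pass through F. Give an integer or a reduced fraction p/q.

4

Pairs whose geodesics pass through F — E–B: 1; E–C: 1; E–D: 1; E–A: 1.
All other pairs contribute 0.
Summing the contributions gives betweenness(F) = 4.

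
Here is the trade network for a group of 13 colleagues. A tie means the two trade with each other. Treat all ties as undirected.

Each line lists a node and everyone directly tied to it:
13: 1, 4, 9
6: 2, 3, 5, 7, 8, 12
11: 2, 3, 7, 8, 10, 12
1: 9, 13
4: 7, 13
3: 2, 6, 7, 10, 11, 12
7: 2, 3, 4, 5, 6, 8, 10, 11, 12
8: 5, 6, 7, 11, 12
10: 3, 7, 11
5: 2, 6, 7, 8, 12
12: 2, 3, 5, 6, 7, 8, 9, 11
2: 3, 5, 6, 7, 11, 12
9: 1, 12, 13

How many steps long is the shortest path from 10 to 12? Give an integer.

One shortest route is 10 – 11 – 12, which uses 2 edges, and 10 and 12 are not directly tied, so nothing shorter exists. So d(10,12) = 2.

2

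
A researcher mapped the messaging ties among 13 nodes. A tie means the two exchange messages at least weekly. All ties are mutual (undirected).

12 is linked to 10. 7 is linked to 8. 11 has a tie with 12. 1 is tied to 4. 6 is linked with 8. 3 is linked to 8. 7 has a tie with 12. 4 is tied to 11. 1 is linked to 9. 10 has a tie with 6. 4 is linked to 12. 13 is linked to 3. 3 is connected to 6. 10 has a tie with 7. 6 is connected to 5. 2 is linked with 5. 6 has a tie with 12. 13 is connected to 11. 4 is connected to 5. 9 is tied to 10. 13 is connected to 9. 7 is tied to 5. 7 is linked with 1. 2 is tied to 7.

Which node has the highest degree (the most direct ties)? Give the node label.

Degrees — 1:3, 2:2, 3:3, 4:4, 5:4, 6:5, 7:6, 8:3, 9:3, 10:4, 11:3, 12:5, 13:3.
The maximum is 6, attained only by 7.

7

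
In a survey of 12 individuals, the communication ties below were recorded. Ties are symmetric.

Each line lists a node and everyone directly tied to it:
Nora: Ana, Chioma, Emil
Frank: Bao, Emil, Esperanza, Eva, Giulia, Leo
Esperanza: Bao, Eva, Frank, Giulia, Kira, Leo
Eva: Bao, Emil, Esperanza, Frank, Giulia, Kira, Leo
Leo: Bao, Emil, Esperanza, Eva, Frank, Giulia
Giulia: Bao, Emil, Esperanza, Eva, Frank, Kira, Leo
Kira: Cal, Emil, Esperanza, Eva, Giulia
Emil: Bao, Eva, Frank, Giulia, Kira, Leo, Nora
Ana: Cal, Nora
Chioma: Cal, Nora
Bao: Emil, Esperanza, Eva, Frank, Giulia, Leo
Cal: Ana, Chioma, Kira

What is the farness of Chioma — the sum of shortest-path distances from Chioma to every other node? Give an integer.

26

Distances from Chioma: Ana:2, Bao:3, Cal:1, Emil:2, Esperanza:3, Eva:3, Frank:3, Giulia:3, Kira:2, Leo:3, Nora:1.
Sum = 2 + 3 + 1 + 2 + 3 + 3 + 3 + 3 + 2 + 3 + 1 = 26.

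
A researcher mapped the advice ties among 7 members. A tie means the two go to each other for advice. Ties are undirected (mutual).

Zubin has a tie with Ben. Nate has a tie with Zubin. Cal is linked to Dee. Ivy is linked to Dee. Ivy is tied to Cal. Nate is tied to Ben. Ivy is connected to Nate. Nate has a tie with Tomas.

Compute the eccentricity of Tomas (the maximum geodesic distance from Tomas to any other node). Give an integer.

3

Distances from Tomas: Ben:2, Cal:3, Dee:3, Ivy:2, Nate:1, Zubin:2.
The largest is 3 (to Dee and Cal), so the eccentricity of Tomas is 3.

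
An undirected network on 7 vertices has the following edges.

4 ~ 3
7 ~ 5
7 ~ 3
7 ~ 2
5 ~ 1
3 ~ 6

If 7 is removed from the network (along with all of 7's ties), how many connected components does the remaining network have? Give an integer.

Without 7, the remaining ties split the others into: {1, 5}; {3, 4, 6}; {2}.
That's 3 separate components.

3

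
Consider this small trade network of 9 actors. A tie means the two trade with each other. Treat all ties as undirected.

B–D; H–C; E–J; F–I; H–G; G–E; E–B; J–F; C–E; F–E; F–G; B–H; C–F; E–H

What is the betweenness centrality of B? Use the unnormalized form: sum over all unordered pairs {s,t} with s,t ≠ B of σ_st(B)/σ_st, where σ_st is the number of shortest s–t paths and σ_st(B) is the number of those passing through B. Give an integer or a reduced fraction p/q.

7

Pairs whose geodesics pass through B — D–G: 2/2; D–E: 1; D–F: 1; D–J: 1; D–C: 2/2; D–I: 1; D–H: 1.
All other pairs contribute 0.
Summing the contributions gives betweenness(B) = 7.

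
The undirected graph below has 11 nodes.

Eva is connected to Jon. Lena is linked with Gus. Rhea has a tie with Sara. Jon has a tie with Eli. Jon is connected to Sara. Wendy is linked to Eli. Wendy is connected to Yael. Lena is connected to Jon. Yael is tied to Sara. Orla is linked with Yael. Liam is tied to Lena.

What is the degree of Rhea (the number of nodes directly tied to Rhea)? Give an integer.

Rhea is directly tied to Sara. That is 1 neighbor, so the degree of Rhea is 1.

1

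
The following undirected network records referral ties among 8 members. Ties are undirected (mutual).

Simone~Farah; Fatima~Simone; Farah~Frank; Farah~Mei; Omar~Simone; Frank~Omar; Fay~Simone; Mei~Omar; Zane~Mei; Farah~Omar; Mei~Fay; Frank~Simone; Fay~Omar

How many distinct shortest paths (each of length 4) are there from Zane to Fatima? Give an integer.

The shortest distance is 4. The length-4 paths are: Zane–Mei–Fay–Simone–Fatima; Zane–Mei–Omar–Simone–Fatima; Zane–Mei–Farah–Simone–Fatima.
That gives 3 distinct shortest paths.

3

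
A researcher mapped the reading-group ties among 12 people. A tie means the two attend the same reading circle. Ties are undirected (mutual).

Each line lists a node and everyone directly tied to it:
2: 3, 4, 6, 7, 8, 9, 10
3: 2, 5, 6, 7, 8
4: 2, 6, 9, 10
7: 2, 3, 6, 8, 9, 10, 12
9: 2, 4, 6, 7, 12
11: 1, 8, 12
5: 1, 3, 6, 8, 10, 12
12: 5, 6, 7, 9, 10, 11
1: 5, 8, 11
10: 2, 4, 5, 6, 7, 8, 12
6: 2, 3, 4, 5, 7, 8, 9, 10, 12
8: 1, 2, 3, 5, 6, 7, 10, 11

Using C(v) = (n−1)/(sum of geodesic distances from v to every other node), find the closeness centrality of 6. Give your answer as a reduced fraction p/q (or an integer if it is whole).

Distances from 6: 1:2, 2:1, 3:1, 4:1, 5:1, 7:1, 8:1, 9:1, 10:1, 11:2, 12:1. Sum = 13.
n = 12, so closeness = 11/13.

11/13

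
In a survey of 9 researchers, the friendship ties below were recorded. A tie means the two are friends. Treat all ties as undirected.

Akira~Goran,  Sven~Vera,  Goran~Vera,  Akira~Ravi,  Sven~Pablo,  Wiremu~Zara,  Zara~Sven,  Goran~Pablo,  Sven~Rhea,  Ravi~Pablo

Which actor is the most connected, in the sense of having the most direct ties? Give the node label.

Degrees — Akira:2, Goran:3, Pablo:3, Ravi:2, Rhea:1, Sven:4, Vera:2, Wiremu:1, Zara:2.
The maximum is 4, attained only by Sven.

Sven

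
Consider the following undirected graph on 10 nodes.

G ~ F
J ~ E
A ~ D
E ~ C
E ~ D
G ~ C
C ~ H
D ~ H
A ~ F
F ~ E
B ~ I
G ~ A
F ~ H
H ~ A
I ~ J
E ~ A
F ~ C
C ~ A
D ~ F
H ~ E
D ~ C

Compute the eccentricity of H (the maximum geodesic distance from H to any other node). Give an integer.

Distances from H: A:1, B:4, C:1, D:1, E:1, F:1, G:2, I:3, J:2.
The largest is 4 (to B), so the eccentricity of H is 4.

4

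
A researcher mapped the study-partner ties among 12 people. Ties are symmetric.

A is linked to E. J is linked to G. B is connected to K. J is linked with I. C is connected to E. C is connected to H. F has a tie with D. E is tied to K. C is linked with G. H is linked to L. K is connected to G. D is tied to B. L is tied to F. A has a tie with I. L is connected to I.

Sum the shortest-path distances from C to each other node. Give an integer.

Distances from C: A:2, B:3, D:4, E:1, F:3, G:1, H:1, I:3, J:2, K:2, L:2.
Sum = 2 + 3 + 4 + 1 + 3 + 1 + 1 + 3 + 2 + 2 + 2 = 24.

24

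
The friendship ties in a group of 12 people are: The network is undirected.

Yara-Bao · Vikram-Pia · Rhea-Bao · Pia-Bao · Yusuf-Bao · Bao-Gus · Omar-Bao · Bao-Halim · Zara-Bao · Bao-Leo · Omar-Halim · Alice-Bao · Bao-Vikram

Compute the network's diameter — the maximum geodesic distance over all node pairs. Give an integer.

Eccentricity of each node (its greatest distance to any other): Alice:2, Bao:1, Gus:2, Halim:2, Leo:2, Omar:2, Pia:2, Rhea:2, Vikram:2, Yara:2, Yusuf:2, Zara:2.
The maximum eccentricity is 2, realized for instance by the pair Vikram–Halim via Vikram – Bao – Halim. So the diameter is 2.

2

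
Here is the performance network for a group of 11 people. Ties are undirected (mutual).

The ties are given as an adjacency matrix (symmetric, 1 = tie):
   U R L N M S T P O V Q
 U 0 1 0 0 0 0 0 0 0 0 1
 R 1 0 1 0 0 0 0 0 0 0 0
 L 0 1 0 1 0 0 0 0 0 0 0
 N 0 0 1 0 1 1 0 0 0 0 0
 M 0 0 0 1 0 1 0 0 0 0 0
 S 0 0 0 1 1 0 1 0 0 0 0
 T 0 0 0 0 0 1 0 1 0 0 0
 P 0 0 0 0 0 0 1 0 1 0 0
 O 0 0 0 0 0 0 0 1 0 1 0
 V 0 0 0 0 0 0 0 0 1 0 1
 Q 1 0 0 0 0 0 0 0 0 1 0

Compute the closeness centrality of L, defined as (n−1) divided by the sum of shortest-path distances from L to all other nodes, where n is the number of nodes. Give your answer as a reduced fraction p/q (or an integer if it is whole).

10/27

Distances from L: M:2, N:1, O:5, P:4, Q:3, R:1, S:2, T:3, U:2, V:4. Sum = 27.
n = 11, so closeness = 10/27.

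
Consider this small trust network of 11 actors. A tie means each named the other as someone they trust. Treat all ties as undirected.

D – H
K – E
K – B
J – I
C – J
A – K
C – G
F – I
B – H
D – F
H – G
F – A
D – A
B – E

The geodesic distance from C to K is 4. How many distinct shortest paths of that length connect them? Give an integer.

1

The shortest distance is 4, and the only length-4 path is C–G–H–B–K. So there is exactly 1 shortest path.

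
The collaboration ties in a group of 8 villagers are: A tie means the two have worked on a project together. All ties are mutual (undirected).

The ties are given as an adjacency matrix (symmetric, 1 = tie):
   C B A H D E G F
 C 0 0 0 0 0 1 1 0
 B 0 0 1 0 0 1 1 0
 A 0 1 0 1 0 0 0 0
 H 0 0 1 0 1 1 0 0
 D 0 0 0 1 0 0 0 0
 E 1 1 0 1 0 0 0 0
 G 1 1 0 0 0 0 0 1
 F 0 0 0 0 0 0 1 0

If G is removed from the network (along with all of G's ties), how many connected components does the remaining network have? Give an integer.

Without G, the remaining ties split the others into: {A, B, C, D, E, H}; {F}.
That's 2 separate components.

2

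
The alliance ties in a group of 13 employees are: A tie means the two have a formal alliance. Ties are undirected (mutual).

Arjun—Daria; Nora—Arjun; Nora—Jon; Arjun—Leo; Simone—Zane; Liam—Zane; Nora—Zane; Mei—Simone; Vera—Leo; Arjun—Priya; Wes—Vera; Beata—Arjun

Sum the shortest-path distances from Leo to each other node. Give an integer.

Distances from Leo: Arjun:1, Beata:2, Daria:2, Jon:3, Liam:4, Mei:5, Nora:2, Priya:2, Simone:4, Vera:1, Wes:2, Zane:3.
Sum = 1 + 2 + 2 + 3 + 4 + 5 + 2 + 2 + 4 + 1 + 2 + 3 = 31.

31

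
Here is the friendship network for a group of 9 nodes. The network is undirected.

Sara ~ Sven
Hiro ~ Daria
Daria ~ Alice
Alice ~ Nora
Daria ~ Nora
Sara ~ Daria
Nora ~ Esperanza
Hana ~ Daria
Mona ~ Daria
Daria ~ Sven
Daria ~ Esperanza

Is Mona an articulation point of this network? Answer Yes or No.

Even without Mona, every remaining node can still reach every other (the residual graph is connected), so Mona is not a cut vertex.

No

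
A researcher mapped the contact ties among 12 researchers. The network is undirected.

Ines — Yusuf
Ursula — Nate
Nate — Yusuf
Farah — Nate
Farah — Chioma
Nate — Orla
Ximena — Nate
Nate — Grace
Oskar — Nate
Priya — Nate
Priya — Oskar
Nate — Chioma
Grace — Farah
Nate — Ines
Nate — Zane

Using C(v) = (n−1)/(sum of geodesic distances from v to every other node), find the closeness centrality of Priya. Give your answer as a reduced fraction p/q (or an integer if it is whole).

Distances from Priya: Chioma:2, Farah:2, Grace:2, Ines:2, Nate:1, Orla:2, Oskar:1, Ursula:2, Ximena:2, Yusuf:2, Zane:2. Sum = 20.
n = 12, so closeness = 11/20.

11/20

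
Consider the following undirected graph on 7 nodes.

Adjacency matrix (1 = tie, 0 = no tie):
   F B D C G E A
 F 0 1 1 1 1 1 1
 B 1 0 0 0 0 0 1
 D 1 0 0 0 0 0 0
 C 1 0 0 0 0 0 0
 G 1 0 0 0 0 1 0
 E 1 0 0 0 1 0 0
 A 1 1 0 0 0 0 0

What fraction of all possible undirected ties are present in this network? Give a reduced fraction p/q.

There are 8 edges and 7 nodes, so the maximum possible is C(7,2) = 21.
Density = 8/21.

8/21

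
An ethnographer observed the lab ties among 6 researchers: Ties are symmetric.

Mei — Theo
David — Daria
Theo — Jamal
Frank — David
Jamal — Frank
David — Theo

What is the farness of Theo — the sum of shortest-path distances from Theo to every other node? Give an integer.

Distances from Theo: Daria:2, David:1, Frank:2, Jamal:1, Mei:1.
Sum = 2 + 1 + 2 + 1 + 1 = 7.

7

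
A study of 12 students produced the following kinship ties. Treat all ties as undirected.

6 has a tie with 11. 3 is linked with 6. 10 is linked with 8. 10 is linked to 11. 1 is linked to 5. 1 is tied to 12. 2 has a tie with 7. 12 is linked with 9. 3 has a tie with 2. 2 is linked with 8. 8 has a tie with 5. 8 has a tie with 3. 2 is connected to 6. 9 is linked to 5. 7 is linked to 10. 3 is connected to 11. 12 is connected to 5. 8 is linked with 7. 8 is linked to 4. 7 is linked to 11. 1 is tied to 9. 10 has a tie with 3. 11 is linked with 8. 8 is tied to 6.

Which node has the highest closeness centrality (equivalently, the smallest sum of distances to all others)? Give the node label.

Farness (sum of distances to all others) for each node — 1:26, 2:21, 3:20, 4:24, 5:18, 6:21, 7:21, 8:14, 9:26, 10:21, 11:20, 12:26.
The smallest farness is 14, for 8, so 8 has the highest closeness.

8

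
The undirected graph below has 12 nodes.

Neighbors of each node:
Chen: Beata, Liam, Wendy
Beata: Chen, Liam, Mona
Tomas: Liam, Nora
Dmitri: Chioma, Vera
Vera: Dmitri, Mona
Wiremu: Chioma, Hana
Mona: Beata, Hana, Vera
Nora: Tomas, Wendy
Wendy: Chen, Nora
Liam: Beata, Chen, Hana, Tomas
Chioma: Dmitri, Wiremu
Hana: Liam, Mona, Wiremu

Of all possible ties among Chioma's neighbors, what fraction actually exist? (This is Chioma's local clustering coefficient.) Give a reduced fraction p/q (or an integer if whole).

0

Chioma's neighbors: Dmitri and Wiremu (k = 2).
Possible neighbor pairs: C(2,2) = 1. Edges among them: none → e = 0.
Clustering(Chioma) = 0/1.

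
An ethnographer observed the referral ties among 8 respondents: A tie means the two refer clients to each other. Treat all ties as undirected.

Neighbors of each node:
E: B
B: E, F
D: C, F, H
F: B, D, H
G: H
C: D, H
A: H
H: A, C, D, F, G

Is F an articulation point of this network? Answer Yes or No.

Removing F leaves {A, C, D, G, and H} with no path to {B and E}, so the network splits into 2 components. F is a cut vertex.

Yes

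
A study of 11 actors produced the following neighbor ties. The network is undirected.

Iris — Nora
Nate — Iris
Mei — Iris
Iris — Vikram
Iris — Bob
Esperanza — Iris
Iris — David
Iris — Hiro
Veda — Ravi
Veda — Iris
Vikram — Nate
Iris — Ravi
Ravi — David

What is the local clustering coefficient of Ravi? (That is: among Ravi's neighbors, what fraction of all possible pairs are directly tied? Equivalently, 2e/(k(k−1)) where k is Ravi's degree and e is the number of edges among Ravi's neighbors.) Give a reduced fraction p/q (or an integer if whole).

2/3

Ravi's neighbors: David, Iris, and Veda (k = 3).
Possible neighbor pairs: C(3,2) = 3. Edges among them: David–Iris, Iris–Veda → e = 2.
Clustering(Ravi) = 2/3.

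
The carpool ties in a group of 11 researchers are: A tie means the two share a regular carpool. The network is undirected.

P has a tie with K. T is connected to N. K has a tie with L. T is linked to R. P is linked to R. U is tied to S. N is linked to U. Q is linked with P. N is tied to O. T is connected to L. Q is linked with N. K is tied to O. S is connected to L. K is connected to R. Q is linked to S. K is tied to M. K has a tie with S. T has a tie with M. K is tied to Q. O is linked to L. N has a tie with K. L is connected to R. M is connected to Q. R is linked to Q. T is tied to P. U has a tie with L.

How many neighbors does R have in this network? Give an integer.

5

R is directly tied to K, L, P, Q, and T. That is 5 neighbors, so the degree of R is 5.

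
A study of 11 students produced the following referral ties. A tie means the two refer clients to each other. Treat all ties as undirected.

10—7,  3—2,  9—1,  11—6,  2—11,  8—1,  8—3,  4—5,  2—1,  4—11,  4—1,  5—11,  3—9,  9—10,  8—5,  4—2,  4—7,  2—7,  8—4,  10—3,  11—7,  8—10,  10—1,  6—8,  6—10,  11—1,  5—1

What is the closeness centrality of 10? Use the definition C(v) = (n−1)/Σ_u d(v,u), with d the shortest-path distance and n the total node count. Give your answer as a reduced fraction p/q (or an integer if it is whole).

5/7

Distances from 10: 1:1, 2:2, 3:1, 4:2, 5:2, 6:1, 7:1, 8:1, 9:1, 11:2. Sum = 14.
n = 11, so closeness = 10/14 = 5/7.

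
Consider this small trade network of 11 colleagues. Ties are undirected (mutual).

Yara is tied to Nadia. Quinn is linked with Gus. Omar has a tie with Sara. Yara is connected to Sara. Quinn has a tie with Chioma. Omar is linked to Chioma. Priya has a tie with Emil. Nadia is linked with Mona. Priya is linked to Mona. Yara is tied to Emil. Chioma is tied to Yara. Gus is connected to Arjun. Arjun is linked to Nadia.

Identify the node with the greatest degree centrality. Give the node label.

Degrees — Arjun:2, Chioma:3, Emil:2, Gus:2, Mona:2, Nadia:3, Omar:2, Priya:2, Quinn:2, Sara:2, Yara:4.
The maximum is 4, attained only by Yara.

Yara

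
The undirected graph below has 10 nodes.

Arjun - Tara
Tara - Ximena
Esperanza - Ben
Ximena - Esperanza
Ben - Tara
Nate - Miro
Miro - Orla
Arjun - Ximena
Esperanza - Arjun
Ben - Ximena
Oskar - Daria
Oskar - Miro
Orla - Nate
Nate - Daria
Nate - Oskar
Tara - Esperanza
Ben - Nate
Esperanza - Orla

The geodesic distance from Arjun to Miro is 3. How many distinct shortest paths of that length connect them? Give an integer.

1

The shortest distance is 3, and the only length-3 path is Arjun–Esperanza–Orla–Miro. So there is exactly 1 shortest path.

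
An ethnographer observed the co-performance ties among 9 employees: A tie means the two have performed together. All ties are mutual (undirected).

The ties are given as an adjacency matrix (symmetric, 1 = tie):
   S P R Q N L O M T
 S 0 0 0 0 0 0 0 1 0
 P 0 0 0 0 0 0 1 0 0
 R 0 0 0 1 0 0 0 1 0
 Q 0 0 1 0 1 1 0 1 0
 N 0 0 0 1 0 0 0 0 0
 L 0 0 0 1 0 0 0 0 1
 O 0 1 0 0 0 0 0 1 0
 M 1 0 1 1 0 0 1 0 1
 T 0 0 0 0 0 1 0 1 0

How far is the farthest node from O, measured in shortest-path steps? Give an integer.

3

Distances from O: L:3, M:1, N:3, P:1, Q:2, R:2, S:2, T:2.
The largest is 3 (to N and L), so the eccentricity of O is 3.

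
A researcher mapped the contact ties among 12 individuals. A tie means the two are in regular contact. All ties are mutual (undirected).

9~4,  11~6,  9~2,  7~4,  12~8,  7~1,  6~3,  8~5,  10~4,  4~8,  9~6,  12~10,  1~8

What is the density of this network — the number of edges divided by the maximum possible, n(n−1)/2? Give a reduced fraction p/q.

13/66

There are 13 edges and 12 nodes, so the maximum possible is C(12,2) = 66.
Density = 13/66.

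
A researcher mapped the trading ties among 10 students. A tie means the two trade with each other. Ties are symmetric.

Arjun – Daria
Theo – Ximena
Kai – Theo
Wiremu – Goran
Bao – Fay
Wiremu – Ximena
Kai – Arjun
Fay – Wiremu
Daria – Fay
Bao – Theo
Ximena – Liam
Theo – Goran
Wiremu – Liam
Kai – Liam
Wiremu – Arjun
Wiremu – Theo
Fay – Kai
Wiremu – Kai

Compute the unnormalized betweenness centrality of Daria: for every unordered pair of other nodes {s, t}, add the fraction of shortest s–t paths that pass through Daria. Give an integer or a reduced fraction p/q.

Pairs whose geodesics pass through Daria — Arjun–Bao: 1/5; Arjun–Fay: 1/3.
All other pairs contribute 0.
Summing the contributions gives betweenness(Daria) = 8/15.

8/15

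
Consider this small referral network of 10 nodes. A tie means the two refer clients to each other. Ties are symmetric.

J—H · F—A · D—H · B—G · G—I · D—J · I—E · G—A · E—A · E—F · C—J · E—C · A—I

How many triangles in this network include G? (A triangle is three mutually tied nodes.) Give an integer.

G's neighbors: A, B, and I.
Neighbor pairs that are themselves tied: G–A–I. Each forms one triangle with G, for 1 in total.

1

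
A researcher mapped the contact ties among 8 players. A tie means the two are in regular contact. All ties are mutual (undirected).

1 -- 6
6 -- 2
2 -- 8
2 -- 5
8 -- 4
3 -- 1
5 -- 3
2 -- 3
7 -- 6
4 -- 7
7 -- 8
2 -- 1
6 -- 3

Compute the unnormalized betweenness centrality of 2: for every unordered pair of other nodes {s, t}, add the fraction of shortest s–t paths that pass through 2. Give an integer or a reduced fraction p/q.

Pairs whose geodesics pass through 2 — 1–5: 1/2; 1–4: 1/2; 1–8: 1; 6–5: 1/2; 6–8: 1/2; 3–4: 1/2; 3–8: 1; 5–4: 1; 5–8: 1; 5–7: 2/3.
All other pairs contribute 0.
Summing the contributions gives betweenness(2) = 43/6.

43/6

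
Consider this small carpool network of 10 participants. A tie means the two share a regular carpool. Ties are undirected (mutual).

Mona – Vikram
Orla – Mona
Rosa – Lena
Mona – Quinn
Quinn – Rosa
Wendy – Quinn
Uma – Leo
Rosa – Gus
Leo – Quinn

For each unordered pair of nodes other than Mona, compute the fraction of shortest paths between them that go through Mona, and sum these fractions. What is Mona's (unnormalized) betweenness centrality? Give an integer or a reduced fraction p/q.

Pairs whose geodesics pass through Mona — Leo–Orla: 1; Leo–Vikram: 1; Gus–Orla: 1; Gus–Vikram: 1; Wendy–Orla: 1; Wendy–Vikram: 1; Orla–Uma: 1; Orla–Vikram: 1; Orla–Rosa: 1; Orla–Quinn: 1; Orla–Lena: 1; Uma–Vikram: 1; Vikram–Rosa: 1; Vikram–Quinn: 1 … (+1 more pairs).
All other pairs contribute 0.
Summing the contributions gives betweenness(Mona) = 15.

15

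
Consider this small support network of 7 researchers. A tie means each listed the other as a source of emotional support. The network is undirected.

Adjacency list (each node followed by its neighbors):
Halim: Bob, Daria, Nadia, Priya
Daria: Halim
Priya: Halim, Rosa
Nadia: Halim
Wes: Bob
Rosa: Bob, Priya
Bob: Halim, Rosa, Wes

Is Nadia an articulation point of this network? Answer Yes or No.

No

Even without Nadia, every remaining node can still reach every other (the residual graph is connected), so Nadia is not a cut vertex.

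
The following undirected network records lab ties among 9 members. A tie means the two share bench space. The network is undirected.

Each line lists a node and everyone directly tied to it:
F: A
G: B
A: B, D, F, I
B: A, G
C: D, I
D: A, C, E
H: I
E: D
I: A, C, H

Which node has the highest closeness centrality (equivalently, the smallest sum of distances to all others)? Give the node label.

A

Farness (sum of distances to all others) for each node — A:12, B:17, C:18, D:15, E:22, F:19, G:24, H:22, I:15.
The smallest farness is 12, for A, so A has the highest closeness.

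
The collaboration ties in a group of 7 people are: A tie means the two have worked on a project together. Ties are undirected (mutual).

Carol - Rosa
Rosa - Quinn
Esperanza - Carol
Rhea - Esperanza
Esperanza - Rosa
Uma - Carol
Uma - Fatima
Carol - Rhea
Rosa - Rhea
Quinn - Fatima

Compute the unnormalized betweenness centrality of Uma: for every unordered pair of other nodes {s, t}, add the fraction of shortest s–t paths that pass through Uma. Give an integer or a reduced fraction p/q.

Pairs whose geodesics pass through Uma — Fatima–Esperanza: 1/2; Fatima–Carol: 1; Fatima–Rhea: 1/2.
All other pairs contribute 0.
Summing the contributions gives betweenness(Uma) = 2.

2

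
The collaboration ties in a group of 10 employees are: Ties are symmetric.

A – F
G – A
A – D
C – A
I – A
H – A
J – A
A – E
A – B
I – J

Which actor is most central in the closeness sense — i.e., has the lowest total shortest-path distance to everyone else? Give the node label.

A

Farness (sum of distances to all others) for each node — A:9, B:17, C:17, D:17, E:17, F:17, G:17, H:17, I:16, J:16.
The smallest farness is 9, for A, so A has the highest closeness.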